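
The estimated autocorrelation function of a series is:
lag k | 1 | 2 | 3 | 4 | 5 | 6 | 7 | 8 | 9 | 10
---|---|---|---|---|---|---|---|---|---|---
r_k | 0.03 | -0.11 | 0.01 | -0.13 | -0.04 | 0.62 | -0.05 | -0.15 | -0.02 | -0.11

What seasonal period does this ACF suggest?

6

The largest autocorrelation is r_6 = 0.62; the remaining lags stay at or below 0.03.
The dominant spike at lag 6 indicates a seasonal period of 6.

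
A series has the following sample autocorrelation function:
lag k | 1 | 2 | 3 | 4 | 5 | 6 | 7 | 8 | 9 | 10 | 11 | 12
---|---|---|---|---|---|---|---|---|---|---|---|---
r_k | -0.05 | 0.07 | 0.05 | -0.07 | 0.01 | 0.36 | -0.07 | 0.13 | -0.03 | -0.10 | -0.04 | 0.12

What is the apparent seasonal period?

6

The largest autocorrelation is r_6 = 0.36; the remaining lags stay at or below 0.13.
The dominant spike at lag 6 indicates a seasonal period of 6.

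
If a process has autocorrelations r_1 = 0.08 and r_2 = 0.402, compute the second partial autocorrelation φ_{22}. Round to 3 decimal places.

0.398

φ_{22} = (r_2 − r_1²) / (1 − r_1²)
r_1² = (0.08)² = 0.0064
Numerator = 0.402 − 0.0064 = 0.3956; denominator = 1 − 0.0064 = 0.9936
φ_{22} = 0.3956 / 0.9936 = 0.398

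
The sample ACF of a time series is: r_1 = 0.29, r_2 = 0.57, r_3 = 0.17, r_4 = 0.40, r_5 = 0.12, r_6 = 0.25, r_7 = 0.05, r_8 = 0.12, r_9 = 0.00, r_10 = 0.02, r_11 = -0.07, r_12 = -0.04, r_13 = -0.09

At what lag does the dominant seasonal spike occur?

The largest autocorrelation is r_2 = 0.57, with a weaker echo at lag 4 (0.40); the remaining lags stay at or below 0.29.
The dominant spike at lag 2 indicates a seasonal period of 2.

2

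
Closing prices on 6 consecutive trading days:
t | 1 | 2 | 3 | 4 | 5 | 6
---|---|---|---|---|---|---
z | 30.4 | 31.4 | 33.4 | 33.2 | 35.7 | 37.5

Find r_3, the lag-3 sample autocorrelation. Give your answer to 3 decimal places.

-0.118

Mean z̄ = (30.4 + 31.4 + 33.4 + 33.2 + 35.7 + 37.5)/6 = 33.6000
Σ(z_t−z̄)(z_{t+3}−z̄) = (1.2800) + (-4.6200) + (-0.7800) = -4.1200
Denominator Σ(z_t−z̄)² = 34.9000
r_3 = -4.1200 / 34.9000 = -0.118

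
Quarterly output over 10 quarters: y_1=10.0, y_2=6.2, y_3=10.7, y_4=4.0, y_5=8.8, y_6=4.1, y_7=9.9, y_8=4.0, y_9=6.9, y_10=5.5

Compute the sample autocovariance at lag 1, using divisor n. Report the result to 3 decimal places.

-4.373

Mean ȳ = (10.0 + 6.2 + 10.7 + 4.0 + 8.8 + 4.1 + 9.9 + 4.0 + 6.9 + 5.5)/10 = 7.0100
Σ_{t=1}^{9}(y_t−ȳ)(y_{t+1}−ȳ) = -43.7261
γ_1 = -43.7261 / 10 = -4.373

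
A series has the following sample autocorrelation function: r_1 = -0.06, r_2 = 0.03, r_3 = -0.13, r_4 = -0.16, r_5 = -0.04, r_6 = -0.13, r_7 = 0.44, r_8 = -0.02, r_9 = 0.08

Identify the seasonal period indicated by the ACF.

7

The largest autocorrelation is r_7 = 0.44; the remaining lags stay at or below 0.08.
The dominant spike at lag 7 indicates a seasonal period of 7.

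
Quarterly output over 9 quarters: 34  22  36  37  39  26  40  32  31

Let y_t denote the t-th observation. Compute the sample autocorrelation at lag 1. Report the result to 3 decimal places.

Mean ȳ = (34 + 22 + 36 + 37 + 39 + 26 + 40 + 32 + 31)/9 = 33.0000
Numerator Σ_{t=1}^{8}(y_t−ȳ)(y_{t+1}−ȳ) = -104.0000
Denominator Σ(y_t−ȳ)² = 286.0000
r_1 = -104.0000 / 286.0000 = -0.364

-0.364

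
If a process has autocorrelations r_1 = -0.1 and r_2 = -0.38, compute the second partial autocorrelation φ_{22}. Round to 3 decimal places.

-0.394

φ_{22} = (r_2 − r_1²) / (1 − r_1²)
r_1² = (-0.1)² = 0.01
Numerator = -0.38 − 0.0100 = -0.3900; denominator = 1 − 0.0100 = 0.9900
φ_{22} = -0.3900 / 0.9900 = -0.394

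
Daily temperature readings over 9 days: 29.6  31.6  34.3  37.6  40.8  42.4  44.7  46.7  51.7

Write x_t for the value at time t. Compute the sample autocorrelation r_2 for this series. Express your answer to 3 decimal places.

Mean x̄ = (29.6 + 31.6 + 34.3 + 37.6 + 40.8 + 42.4 + 44.7 + 46.7 + 51.7)/9 = 39.9333
Σ(x_t−x̄)(x_{t+2}−x̄) = (58.2111) + (19.4444) + (-4.8822) + (-5.7556) + (4.1311) + (16.6911) + (56.0878) = 143.9278
Denominator Σ(x_t−x̄)² = 427.2000
r_2 = 143.9278 / 427.2000 = 0.337

0.337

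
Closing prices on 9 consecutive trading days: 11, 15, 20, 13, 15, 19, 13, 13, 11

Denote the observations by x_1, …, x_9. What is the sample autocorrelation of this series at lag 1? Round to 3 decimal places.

-0.056

Mean x̄ = (11 + 15 + 20 + 13 + 15 + 19 + 13 + 13 + 11)/9 = 14.4444
Numerator Σ_{t=1}^{8}(x_t−x̄)(x_{t+1}−x̄) = -4.6420
Denominator Σ(x_t−x̄)² = 82.2222
r_1 = -4.6420 / 82.2222 = -0.056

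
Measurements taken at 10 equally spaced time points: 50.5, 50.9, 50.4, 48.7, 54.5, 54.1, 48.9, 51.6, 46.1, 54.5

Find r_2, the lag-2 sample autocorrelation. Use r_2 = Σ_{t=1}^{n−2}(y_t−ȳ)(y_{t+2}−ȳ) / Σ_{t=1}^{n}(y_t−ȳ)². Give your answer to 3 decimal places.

-0.027

Mean ȳ = (50.5 + 50.9 + 50.4 + 48.7 + 54.5 + 54.1 + 48.9 + 51.6 + 46.1 + 54.5)/10 = 51.0200
Numerator Σ_{t=1}^{8}(y_t−ȳ)(y_{t+2}−ȳ) = -1.8448
Denominator Σ(y_t−ȳ)² = 68.7960
r_2 = -1.8448 / 68.7960 = -0.027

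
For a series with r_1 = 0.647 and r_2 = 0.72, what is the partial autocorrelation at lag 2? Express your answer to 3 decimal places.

0.518

φ_{22} = (r_2 − r_1²) / (1 − r_1²)
r_1² = (0.647)² = 0.418609
Numerator = 0.72 − 0.4186 = 0.3014; denominator = 1 − 0.4186 = 0.5814
φ_{22} = 0.3014 / 0.5814 = 0.518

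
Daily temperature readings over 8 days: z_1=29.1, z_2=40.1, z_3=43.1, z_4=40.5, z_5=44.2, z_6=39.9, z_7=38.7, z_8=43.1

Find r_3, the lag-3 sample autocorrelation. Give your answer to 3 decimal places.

Mean z̄ = (29.1 + 40.1 + 43.1 + 40.5 + 44.2 + 39.9 + 38.7 + 43.1)/8 = 39.8375
Deviations from mean: -10.7375, 0.2625, 3.2625, 0.6625, 4.3625, 0.0625, -1.1375, 3.2625
Numerator Σ_{t=1}^{5}(z_t−z̄)(z_{t+3}−z̄) = 7.7145
Denominator Σ(z_t−z̄)² = 157.4188
r_3 = 7.7145 / 157.4188 = 0.049

0.049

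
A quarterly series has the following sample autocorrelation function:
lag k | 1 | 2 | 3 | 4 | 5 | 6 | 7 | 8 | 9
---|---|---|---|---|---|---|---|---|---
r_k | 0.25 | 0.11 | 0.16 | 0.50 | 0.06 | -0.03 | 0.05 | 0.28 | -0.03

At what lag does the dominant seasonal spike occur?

The largest autocorrelation is r_4 = 0.50, with a weaker echo at lag 8 (0.28); the remaining lags stay at or below 0.25. The elevated value at lag 1 (0.25), dropping to 0.11 at lag 2, reflects decaying short-term dependence rather than seasonality.
The dominant spike at lag 4 indicates a seasonal period of 4.

4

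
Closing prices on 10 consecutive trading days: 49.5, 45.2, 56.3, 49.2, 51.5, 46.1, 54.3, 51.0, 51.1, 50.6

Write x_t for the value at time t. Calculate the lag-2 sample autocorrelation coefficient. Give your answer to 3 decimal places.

Mean x̄ = (49.5 + 45.2 + 56.3 + 49.2 + 51.5 + 46.1 + 54.3 + 51.0 + 51.1 + 50.6)/10 = 50.4800
Numerator Σ_{t=1}^{8}(x_t−x̄)(x_{t+2}−x̄) = 16.6472
Denominator Σ(x_t−x̄)² = 99.8360
r_2 = 16.6472 / 99.8360 = 0.167

0.167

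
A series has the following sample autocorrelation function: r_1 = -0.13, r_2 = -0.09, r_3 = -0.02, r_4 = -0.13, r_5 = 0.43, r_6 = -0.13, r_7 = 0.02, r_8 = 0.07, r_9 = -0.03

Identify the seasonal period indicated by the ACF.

5

The largest autocorrelation is r_5 = 0.43; the remaining lags stay at or below 0.07.
The dominant spike at lag 5 indicates a seasonal period of 5.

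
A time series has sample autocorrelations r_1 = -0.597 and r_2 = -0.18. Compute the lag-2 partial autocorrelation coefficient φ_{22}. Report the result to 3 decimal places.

-0.833

φ_{22} = (r_2 − r_1²) / (1 − r_1²)
r_1² = (-0.597)² = 0.356409
Numerator = -0.18 − 0.3564 = -0.5364; denominator = 1 − 0.3564 = 0.6436
φ_{22} = -0.5364 / 0.6436 = -0.833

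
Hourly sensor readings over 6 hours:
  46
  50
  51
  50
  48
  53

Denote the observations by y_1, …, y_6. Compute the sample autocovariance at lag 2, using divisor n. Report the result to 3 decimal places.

Mean ȳ = (46 + 50 + 51 + 50 + 48 + 53)/6 = 49.6667
Σ_{t=1}^{4}(y_t−ȳ)(y_{t+2}−ȳ) = -5.8889
γ_2 = -5.8889 / 6 = -0.981

-0.981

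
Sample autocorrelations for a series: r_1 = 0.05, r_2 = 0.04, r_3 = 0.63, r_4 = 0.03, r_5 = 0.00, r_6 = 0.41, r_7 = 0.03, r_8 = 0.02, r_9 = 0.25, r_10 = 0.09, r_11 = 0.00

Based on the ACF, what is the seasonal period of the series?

The largest autocorrelation is r_3 = 0.63, with weaker echoes at lags 6 (0.41) and 9 (0.25); the remaining lags stay at or below 0.09.
The dominant spike at lag 3 indicates a seasonal period of 3.

3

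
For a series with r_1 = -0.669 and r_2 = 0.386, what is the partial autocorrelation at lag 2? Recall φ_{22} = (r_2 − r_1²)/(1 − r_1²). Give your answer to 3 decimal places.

φ_{22} = (r_2 − r_1²) / (1 − r_1²)
r_1² = (-0.669)² = 0.447561
Numerator = 0.386 − 0.4476 = -0.0616; denominator = 1 − 0.4476 = 0.5524
φ_{22} = -0.0616 / 0.5524 = -0.111

-0.111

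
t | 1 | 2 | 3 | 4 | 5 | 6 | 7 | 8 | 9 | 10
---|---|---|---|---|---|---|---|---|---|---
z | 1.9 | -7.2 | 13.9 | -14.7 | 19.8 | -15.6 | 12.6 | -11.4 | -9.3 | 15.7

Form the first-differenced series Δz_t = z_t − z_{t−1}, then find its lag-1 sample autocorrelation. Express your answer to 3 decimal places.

-0.810

First differences Δz: -9.1, 21.1, -28.6, 34.5, -35.4, 28.2, -24.0, 2.1, 25.0
Mean of differences = 1.5333
Numerator Σ(Δz_t−Δz̄)(Δz_{t+1}−Δz̄) = -4675.5811
Denominator Σ(Δz_t−Δz̄)² = 5768.8800
r_1(Δz) = -4675.5811 / 5768.8800 = -0.810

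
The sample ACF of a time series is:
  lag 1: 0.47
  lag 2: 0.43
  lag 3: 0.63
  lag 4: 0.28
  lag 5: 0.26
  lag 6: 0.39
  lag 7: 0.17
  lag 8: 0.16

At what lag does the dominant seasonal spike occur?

3

The largest autocorrelation is r_3 = 0.63; the remaining lags stay at or below 0.47. The elevated value at lag 1 (0.47), dropping to 0.43 at lag 2, reflects decaying short-term dependence rather than seasonality.
The dominant spike at lag 3 indicates a seasonal period of 3.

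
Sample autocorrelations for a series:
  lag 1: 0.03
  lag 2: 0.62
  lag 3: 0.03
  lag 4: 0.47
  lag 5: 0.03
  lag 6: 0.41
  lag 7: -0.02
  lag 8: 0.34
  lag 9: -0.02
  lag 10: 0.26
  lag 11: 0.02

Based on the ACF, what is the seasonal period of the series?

The largest autocorrelation is r_2 = 0.62, with weaker echoes at lags 4 (0.47), 6 (0.41), 8 (0.34) and 10 (0.26); the remaining lags stay at or below 0.03.
The dominant spike at lag 2 indicates a seasonal period of 2.

2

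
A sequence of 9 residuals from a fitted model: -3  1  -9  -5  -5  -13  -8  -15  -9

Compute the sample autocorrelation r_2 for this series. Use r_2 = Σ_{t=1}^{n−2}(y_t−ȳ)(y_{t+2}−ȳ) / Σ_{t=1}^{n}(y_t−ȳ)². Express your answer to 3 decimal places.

0.194

Mean ȳ = (-3 + 1 − 9 − 5 − 5 − 13 − 8 − 15 − 9)/9 = -7.3333
Σ(y_t−ȳ)(y_{t+2}−ȳ) = (-7.2222) + (19.4444) + (-3.8889) + (-13.2222) + (-1.5556) + (43.4444) + (1.1111) = 38.1111
Denominator Σ(y_t−ȳ)² = 196.0000
r_2 = 38.1111 / 196.0000 = 0.194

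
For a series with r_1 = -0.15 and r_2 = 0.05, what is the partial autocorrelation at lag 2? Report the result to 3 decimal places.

φ_{22} = (r_2 − r_1²) / (1 − r_1²)
r_1² = (-0.15)² = 0.0225
Numerator = 0.05 − 0.0225 = 0.0275; denominator = 1 − 0.0225 = 0.9775
φ_{22} = 0.0275 / 0.9775 = 0.028

0.028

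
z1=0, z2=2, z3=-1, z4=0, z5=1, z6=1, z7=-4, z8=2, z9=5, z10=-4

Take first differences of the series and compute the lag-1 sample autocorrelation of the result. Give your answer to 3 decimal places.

-0.279

First differences Δz: 2, -3, 1, 1, 0, -5, 6, 3, -9
Mean of differences = -0.4444
Numerator Σ(Δz_t−Δz̄)(Δz_{t+1}−Δz̄) = -45.8642
Denominator Σ(Δz_t−Δz̄)² = 164.2222
r_1(Δz) = -45.8642 / 164.2222 = -0.279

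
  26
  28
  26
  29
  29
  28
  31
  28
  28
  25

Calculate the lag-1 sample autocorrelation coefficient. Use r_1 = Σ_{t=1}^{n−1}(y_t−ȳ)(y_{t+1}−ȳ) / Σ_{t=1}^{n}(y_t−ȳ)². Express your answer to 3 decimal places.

Mean ȳ = (26 + 28 + 26 + 29 + 29 + 28 + 31 + 28 + 28 + 25)/10 = 27.8000
Numerator Σ_{t=1}^{9}(y_t−ȳ)(y_{t+1}−ȳ) = -0.4400
Denominator Σ(y_t−ȳ)² = 27.6000
r_1 = -0.4400 / 27.6000 = -0.016

-0.016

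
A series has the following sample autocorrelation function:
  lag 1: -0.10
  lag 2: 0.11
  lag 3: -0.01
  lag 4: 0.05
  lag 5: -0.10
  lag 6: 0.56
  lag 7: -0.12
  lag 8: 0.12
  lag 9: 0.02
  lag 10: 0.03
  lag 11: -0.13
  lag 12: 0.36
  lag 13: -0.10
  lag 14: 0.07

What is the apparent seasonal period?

The largest autocorrelation is r_6 = 0.56, with a weaker echo at lag 12 (0.36); the remaining lags stay at or below 0.12.
The dominant spike at lag 6 indicates a seasonal period of 6.

6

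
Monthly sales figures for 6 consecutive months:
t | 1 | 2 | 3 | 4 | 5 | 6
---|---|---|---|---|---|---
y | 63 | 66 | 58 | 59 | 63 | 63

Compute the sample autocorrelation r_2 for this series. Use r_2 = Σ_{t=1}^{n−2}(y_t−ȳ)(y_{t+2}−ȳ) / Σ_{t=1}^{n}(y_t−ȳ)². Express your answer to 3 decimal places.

-0.523

Mean ȳ = (63 + 66 + 58 + 59 + 63 + 63)/6 = 62.0000
Deviations from mean: 1.0000, 4.0000, -4.0000, -3.0000, 1.0000, 1.0000
Numerator Σ_{t=1}^{4}(y_t−ȳ)(y_{t+2}−ȳ) = -23.0000
Denominator Σ(y_t−ȳ)² = 44.0000
r_2 = -23.0000 / 44.0000 = -0.523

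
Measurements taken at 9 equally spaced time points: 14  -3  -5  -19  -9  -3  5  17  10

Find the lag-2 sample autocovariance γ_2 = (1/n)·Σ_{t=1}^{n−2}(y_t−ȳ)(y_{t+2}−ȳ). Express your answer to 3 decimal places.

Mean ȳ = (14 − 3 − 5 − 19 − 9 − 3 + 5 + 17 + 10)/9 = 0.7778
Σ_{t=1}^{7}(y_t−ȳ)(y_{t+2}−ȳ) = 65.9012
γ_2 = 65.9012 / 9 = 7.322

7.322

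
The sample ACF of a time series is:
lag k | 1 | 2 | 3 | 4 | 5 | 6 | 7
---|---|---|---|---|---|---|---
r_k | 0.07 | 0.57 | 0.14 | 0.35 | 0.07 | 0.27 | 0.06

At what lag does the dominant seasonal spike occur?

The largest autocorrelation is r_2 = 0.57, with weaker echoes at lags 4 (0.35) and 6 (0.27); the remaining lags stay at or below 0.14.
The dominant spike at lag 2 indicates a seasonal period of 2.

2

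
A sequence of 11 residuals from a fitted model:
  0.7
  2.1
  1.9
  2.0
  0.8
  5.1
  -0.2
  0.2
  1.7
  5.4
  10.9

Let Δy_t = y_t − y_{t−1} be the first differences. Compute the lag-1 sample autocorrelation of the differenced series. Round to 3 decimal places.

First differences Δy: 1.4, -0.2, 0.1, -1.2, 4.3, -5.3, 0.4, 1.5, 3.7, 5.5
Mean of differences = 1.0200
Numerator Σ(Δy_t−Δȳ)(Δy_{t+1}−Δȳ) = -8.3964
Denominator Σ(Δy_t−Δȳ)² = 85.9760
r_1(Δy) = -8.3964 / 85.9760 = -0.098

-0.098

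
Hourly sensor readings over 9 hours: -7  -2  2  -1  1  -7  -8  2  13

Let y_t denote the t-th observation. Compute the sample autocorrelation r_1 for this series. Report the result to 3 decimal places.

0.163

Mean ȳ = (-7 − 2 + 2 − 1 + 1 − 7 − 8 + 2 + 13)/9 = -0.7778
Numerator Σ_{t=1}^{8}(y_t−ȳ)(y_{t+1}−ȳ) = 55.2840
Denominator Σ(y_t−ȳ)² = 339.5556
r_1 = 55.2840 / 339.5556 = 0.163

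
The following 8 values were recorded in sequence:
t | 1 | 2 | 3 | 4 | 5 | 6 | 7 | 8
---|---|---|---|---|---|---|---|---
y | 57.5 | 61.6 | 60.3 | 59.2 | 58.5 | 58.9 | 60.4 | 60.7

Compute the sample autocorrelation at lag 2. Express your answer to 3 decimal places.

Mean ȳ = (57.5 + 61.6 + 60.3 + 59.2 + 58.5 + 58.9 + 60.4 + 60.7)/8 = 59.6375
Deviations from mean: -2.1375, 1.9625, 0.6625, -0.4375, -1.1375, -0.7375, 0.7625, 1.0625
Σ(y_t−ȳ)(y_{t+2}−ȳ) = (-1.4161) + (-0.8586) + (-0.7536) + (0.3227) + (-0.8673) + (-0.7836) = -4.3566
Denominator Σ(y_t−ȳ)² = 12.5988
r_2 = -4.3566 / 12.5988 = -0.346

-0.346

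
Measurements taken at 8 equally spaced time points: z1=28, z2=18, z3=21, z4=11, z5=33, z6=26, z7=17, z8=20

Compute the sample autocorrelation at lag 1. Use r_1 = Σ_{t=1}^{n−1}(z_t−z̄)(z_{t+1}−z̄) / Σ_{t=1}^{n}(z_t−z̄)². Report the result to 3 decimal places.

Mean z̄ = (28 + 18 + 21 + 11 + 33 + 26 + 17 + 20)/8 = 21.7500
Deviations from mean: 6.2500, -3.7500, -0.7500, -10.7500, 11.2500, 4.2500, -4.7500, -1.7500
Numerator Σ_{t=1}^{7}(z_t−z̄)(z_{t+1}−z̄) = -97.5625
Denominator Σ(z_t−z̄)² = 339.5000
r_1 = -97.5625 / 339.5000 = -0.287

-0.287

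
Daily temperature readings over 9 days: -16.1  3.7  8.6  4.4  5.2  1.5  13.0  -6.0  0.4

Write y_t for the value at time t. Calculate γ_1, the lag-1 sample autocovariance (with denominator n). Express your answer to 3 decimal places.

Mean ȳ = (-16.1 + 3.7 + 8.6 + 4.4 + 5.2 + 1.5 + 13.0 − 6.0 + 0.4)/9 = 1.6333
Σ_{t=1}^{8}(y_t−ȳ)(y_{t+1}−ȳ) = -72.4511
γ_1 = -72.4511 / 9 = -8.050

-8.050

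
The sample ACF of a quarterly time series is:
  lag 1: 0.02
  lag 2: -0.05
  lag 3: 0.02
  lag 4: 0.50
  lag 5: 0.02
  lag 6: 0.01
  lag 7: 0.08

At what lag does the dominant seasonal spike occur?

4

The largest autocorrelation is r_4 = 0.50; the remaining lags stay at or below 0.08.
The dominant spike at lag 4 indicates a seasonal period of 4.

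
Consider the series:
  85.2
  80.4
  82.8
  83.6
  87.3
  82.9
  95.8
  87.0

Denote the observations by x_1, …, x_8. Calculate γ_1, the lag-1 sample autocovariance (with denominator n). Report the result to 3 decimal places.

Mean x̄ = (85.2 + 80.4 + 82.8 + 83.6 + 87.3 + 82.9 + 95.8 + 87.0)/8 = 85.6250
Σ_{t=1}^{7}(x_t−x̄)(x_{t+1}−x̄) = 1.0094
γ_1 = 1.0094 / 8 = 0.126

0.126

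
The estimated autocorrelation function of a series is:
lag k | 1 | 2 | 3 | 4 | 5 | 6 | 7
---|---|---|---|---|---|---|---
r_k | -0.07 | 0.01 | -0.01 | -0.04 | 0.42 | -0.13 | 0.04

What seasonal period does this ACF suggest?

5

The largest autocorrelation is r_5 = 0.42; the remaining lags stay at or below 0.04.
The dominant spike at lag 5 indicates a seasonal period of 5.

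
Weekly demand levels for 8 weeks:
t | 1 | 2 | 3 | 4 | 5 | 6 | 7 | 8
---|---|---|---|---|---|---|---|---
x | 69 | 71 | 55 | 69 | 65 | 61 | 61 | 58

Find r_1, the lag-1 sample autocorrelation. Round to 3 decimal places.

Mean x̄ = (69 + 71 + 55 + 69 + 65 + 61 + 61 + 58)/8 = 63.6250
Σ(x_t−x̄)(x_{t+1}−x̄) = (39.6406) + (-63.6094) + (-46.3594) + (7.3906) + (-3.6094) + (6.8906) + (14.7656) = -44.8906
Denominator Σ(x_t−x̄)² = 233.8750
r_1 = -44.8906 / 233.8750 = -0.192

-0.192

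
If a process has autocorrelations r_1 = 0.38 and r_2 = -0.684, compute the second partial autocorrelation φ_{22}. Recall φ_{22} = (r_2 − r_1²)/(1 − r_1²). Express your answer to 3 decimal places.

φ_{22} = (r_2 − r_1²) / (1 − r_1²)
r_1² = (0.38)² = 0.1444
Numerator = -0.684 − 0.1444 = -0.8284; denominator = 1 − 0.1444 = 0.8556
φ_{22} = -0.8284 / 0.8556 = -0.968

-0.968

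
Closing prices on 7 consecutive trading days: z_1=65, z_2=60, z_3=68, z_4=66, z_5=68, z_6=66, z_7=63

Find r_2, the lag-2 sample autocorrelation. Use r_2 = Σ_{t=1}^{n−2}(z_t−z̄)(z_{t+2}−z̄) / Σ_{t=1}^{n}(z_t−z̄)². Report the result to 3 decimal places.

-0.042

Mean z̄ = (65 + 60 + 68 + 66 + 68 + 66 + 63)/7 = 65.1429
Deviations from mean: -0.1429, -5.1429, 2.8571, 0.8571, 2.8571, 0.8571, -2.1429
Numerator Σ_{t=1}^{5}(z_t−z̄)(z_{t+2}−z̄) = -2.0408
Denominator Σ(z_t−z̄)² = 48.8571
r_2 = -2.0408 / 48.8571 = -0.042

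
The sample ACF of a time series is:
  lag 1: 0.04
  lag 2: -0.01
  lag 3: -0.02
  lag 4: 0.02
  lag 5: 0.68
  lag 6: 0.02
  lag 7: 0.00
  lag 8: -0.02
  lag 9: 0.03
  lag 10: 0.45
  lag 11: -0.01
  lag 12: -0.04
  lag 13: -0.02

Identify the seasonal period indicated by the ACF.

The largest autocorrelation is r_5 = 0.68, with a weaker echo at lag 10 (0.45); the remaining lags stay at or below 0.04.
The dominant spike at lag 5 indicates a seasonal period of 5.

5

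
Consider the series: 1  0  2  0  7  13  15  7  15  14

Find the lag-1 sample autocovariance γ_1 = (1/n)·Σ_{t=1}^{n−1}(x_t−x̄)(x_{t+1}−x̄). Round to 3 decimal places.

21.464

Mean x̄ = (1 + 0 + 2 + 0 + 7 + 13 + 15 + 7 + 15 + 14)/10 = 7.4000
Σ_{t=1}^{9}(x_t−x̄)(x_{t+1}−x̄) = 214.6400
γ_1 = 214.6400 / 10 = 21.464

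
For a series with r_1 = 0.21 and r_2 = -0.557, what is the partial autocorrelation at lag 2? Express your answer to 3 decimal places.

-0.629

φ_{22} = (r_2 − r_1²) / (1 − r_1²)
r_1² = (0.21)² = 0.0441
Numerator = -0.557 − 0.0441 = -0.6011; denominator = 1 − 0.0441 = 0.9559
φ_{22} = -0.6011 / 0.9559 = -0.629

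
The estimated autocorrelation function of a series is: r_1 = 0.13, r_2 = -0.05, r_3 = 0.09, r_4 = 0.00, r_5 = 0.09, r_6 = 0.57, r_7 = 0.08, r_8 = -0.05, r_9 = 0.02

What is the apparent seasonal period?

6

The largest autocorrelation is r_6 = 0.57; the remaining lags stay at or below 0.13.
The dominant spike at lag 6 indicates a seasonal period of 6.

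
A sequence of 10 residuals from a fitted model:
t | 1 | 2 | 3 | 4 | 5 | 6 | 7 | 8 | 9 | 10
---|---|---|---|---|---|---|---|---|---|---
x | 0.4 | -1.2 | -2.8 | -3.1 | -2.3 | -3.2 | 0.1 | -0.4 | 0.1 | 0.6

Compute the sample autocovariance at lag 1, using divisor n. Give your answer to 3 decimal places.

0.921

Mean x̄ = (0.4 − 1.2 − 2.8 − 3.1 − 2.3 − 3.2 + 0.1 − 0.4 + 0.1 + 0.6)/10 = -1.1800
Σ_{t=1}^{9}(x_t−x̄)(x_{t+1}−x̄) = 9.2136
γ_1 = 9.2136 / 10 = 0.921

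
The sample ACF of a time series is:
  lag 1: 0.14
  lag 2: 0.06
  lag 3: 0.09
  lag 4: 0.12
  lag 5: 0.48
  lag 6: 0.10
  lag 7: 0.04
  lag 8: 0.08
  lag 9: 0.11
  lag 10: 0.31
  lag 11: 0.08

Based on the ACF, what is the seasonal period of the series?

5

The largest autocorrelation is r_5 = 0.48, with a weaker echo at lag 10 (0.31); the remaining lags stay at or below 0.14.
The dominant spike at lag 5 indicates a seasonal period of 5.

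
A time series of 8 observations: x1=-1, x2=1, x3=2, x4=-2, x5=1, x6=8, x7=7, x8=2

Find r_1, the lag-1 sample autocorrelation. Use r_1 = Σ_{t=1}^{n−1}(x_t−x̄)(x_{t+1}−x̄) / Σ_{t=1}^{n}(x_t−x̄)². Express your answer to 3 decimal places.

0.339

Mean x̄ = (-1 + 1 + 2 − 2 + 1 + 8 + 7 + 2)/8 = 2.2500
Deviations from mean: -3.2500, -1.2500, -0.2500, -4.2500, -1.2500, 5.7500, 4.7500, -0.2500
Σ(x_t−x̄)(x_{t+1}−x̄) = (4.0625) + (0.3125) + (1.0625) + (5.3125) + (-7.1875) + (27.3125) + (-1.1875) = 29.6875
Denominator Σ(x_t−x̄)² = 87.5000
r_1 = 29.6875 / 87.5000 = 0.339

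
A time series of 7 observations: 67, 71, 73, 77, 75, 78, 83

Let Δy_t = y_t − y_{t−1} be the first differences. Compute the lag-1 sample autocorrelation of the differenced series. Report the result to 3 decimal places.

First differences Δy: 4, 2, 4, -2, 3, 5
Mean of differences = 2.6667
Numerator Σ(Δy_t−Δȳ)(Δy_{t+1}−Δȳ) = -8.7778
Denominator Σ(Δy_t−Δȳ)² = 31.3333
r_1(Δy) = -8.7778 / 31.3333 = -0.280

-0.280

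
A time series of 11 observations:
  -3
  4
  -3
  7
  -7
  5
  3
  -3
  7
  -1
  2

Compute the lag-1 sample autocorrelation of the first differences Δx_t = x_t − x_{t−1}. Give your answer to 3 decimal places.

-0.803

First differences Δx: 7, -7, 10, -14, 12, -2, -6, 10, -8, 3
Mean of differences = 0.5000
Numerator Σ(Δx_t−Δx̄)(Δx_{t+1}−Δx̄) = -600.7500
Denominator Σ(Δx_t−Δx̄)² = 748.5000
r_1(Δx) = -600.7500 / 748.5000 = -0.803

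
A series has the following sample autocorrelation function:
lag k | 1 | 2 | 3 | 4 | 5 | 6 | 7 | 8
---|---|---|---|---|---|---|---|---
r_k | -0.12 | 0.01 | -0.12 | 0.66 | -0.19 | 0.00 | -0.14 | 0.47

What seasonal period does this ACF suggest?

The largest autocorrelation is r_4 = 0.66, with a weaker echo at lag 8 (0.47); the remaining lags stay at or below 0.01.
The dominant spike at lag 4 indicates a seasonal period of 4.

4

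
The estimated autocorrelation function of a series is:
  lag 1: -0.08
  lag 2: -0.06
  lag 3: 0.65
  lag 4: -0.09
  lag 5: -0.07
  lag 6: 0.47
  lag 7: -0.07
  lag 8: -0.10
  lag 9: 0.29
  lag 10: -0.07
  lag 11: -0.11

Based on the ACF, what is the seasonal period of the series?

The largest autocorrelation is r_3 = 0.65, with weaker echoes at lags 6 (0.47) and 9 (0.29); the remaining lags stay at or below -0.06.
The dominant spike at lag 3 indicates a seasonal period of 3.

3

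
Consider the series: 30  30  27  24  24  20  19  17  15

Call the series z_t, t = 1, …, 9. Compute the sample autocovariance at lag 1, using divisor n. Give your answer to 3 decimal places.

18.110

Mean z̄ = (30 + 30 + 27 + 24 + 24 + 20 + 19 + 17 + 15)/9 = 22.8889
Σ_{t=1}^{8}(z_t−z̄)(z_{t+1}−z̄) = 162.9877
γ_1 = 162.9877 / 9 = 18.110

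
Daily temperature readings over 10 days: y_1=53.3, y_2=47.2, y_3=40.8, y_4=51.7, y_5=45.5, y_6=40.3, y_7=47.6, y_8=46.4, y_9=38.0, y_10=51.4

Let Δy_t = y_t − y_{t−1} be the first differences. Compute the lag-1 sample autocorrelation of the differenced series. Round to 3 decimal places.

-0.383

First differences Δy: -6.1, -6.4, 10.9, -6.2, -5.2, 7.3, -1.2, -8.4, 13.4
Mean of differences = -0.2111
Numerator Σ(Δy_t−Δȳ)(Δy_{t+1}−Δȳ) = -217.2468
Denominator Σ(Δy_t−Δȳ)² = 566.9089
r_1(Δy) = -217.2468 / 566.9089 = -0.383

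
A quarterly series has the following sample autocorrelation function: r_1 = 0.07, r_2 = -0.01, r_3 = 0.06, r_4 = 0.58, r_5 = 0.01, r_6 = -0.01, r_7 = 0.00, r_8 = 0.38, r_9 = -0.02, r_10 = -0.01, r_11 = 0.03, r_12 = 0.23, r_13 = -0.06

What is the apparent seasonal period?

The largest autocorrelation is r_4 = 0.58, with weaker echoes at lags 8 (0.38) and 12 (0.23); the remaining lags stay at or below 0.07.
The dominant spike at lag 4 indicates a seasonal period of 4.

4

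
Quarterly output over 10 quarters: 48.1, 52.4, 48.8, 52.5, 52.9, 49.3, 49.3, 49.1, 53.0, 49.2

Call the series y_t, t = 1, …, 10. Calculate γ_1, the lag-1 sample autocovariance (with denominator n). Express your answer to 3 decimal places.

-1.277

Mean ȳ = (48.1 + 52.4 + 48.8 + 52.5 + 52.9 + 49.3 + 49.3 + 49.1 + 53.0 + 49.2)/10 = 50.4600
Σ_{t=1}^{9}(y_t−ȳ)(y_{t+1}−ȳ) = -12.7696
γ_1 = -12.7696 / 10 = -1.277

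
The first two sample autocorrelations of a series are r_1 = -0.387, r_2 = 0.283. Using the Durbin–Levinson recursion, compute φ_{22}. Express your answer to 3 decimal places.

φ_{22} = (r_2 − r_1²) / (1 − r_1²)
r_1² = (-0.387)² = 0.149769
Numerator = 0.283 − 0.1498 = 0.1332; denominator = 1 − 0.1498 = 0.8502
φ_{22} = 0.1332 / 0.8502 = 0.157

0.157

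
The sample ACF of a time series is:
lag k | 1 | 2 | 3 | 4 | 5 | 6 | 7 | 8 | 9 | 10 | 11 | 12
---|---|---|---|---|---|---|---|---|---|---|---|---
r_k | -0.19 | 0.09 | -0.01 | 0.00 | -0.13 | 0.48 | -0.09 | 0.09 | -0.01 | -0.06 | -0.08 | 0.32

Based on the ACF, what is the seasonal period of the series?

The largest autocorrelation is r_6 = 0.48, with a weaker echo at lag 12 (0.32); the remaining lags stay at or below 0.09.
The dominant spike at lag 6 indicates a seasonal period of 6.

6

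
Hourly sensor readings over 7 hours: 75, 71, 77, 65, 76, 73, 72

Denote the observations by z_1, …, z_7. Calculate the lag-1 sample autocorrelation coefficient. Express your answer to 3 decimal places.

Mean z̄ = (75 + 71 + 77 + 65 + 76 + 73 + 72)/7 = 72.7143
Deviations from mean: 2.2857, -1.7143, 4.2857, -7.7143, 3.2857, 0.2857, -0.7143
Σ(z_t−z̄)(z_{t+1}−z̄) = (-3.9184) + (-7.3469) + (-33.0612) + (-25.3469) + (0.9388) + (-0.2041) = -68.9388
Denominator Σ(z_t−z̄)² = 97.4286
r_1 = -68.9388 / 97.4286 = -0.708

-0.708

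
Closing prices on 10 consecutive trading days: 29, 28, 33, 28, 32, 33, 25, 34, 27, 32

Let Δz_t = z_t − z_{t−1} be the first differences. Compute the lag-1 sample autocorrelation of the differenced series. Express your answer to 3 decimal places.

-0.782

First differences Δz: -1, 5, -5, 4, 1, -8, 9, -7, 5
Mean of differences = 0.3333
Numerator Σ(Δz_t−Δz̄)(Δz_{t+1}−Δz̄) = -223.7778
Denominator Σ(Δz_t−Δz̄)² = 286.0000
r_1(Δz) = -223.7778 / 286.0000 = -0.782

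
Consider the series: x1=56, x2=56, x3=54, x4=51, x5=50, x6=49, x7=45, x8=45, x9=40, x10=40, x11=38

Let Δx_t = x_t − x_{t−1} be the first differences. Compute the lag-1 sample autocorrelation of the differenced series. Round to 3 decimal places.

-0.654

First differences Δx: 0, -2, -3, -1, -1, -4, 0, -5, 0, -2
Mean of differences = -1.8000
Numerator Σ(Δx_t−Δx̄)(Δx_{t+1}−Δx̄) = -18.0400
Denominator Σ(Δx_t−Δx̄)² = 27.6000
r_1(Δx) = -18.0400 / 27.6000 = -0.654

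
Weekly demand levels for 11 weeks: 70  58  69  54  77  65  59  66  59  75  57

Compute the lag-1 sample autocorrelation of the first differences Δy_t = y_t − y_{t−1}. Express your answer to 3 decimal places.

-0.708

First differences Δy: -12, 11, -15, 23, -12, -6, 7, -7, 16, -18
Mean of differences = -1.3000
Numerator Σ(Δy_t−Δȳ)(Δy_{t+1}−Δȳ) = -1316.5900
Denominator Σ(Δy_t−Δȳ)² = 1860.1000
r_1(Δy) = -1316.5900 / 1860.1000 = -0.708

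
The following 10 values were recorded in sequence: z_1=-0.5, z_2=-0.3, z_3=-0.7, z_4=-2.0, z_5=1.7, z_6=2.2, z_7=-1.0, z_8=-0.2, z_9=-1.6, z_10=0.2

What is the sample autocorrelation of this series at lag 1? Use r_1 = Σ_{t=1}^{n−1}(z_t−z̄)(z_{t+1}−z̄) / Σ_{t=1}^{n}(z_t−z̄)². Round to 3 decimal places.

Mean z̄ = (-0.5 − 0.3 − 0.7 − 2.0 + 1.7 + 2.2 − 1.0 − 0.2 − 1.6 + 0.2)/10 = -0.2200
Numerator Σ_{t=1}^{9}(z_t−z̄)(z_{t+1}−z̄) = -0.3664
Denominator Σ(z_t−z̄)² = 15.7160
r_1 = -0.3664 / 15.7160 = -0.023

-0.023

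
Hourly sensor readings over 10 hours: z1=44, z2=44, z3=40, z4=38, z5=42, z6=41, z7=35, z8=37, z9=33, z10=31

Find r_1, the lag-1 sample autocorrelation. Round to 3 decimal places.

Mean z̄ = (44 + 44 + 40 + 38 + 42 + 41 + 35 + 37 + 33 + 31)/10 = 38.5000
Numerator Σ_{t=1}^{9}(z_t−z̄)(z_{t+1}−z̄) = 90.7500
Denominator Σ(z_t−z̄)² = 182.5000
r_1 = 90.7500 / 182.5000 = 0.497

0.497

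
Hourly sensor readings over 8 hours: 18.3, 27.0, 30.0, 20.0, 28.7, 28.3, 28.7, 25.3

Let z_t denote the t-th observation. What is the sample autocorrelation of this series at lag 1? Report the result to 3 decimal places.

-0.242

Mean z̄ = (18.3 + 27.0 + 30.0 + 20.0 + 28.7 + 28.3 + 28.7 + 25.3)/8 = 25.7875
Numerator Σ_{t=1}^{7}(z_t−z̄)(z_{t+1}−z̄) = -31.9914
Denominator Σ(z_t−z̄)² = 132.2888
r_1 = -31.9914 / 132.2888 = -0.242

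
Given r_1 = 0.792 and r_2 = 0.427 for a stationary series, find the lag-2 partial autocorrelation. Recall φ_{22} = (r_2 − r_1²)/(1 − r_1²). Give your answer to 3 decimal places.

-0.537

φ_{22} = (r_2 − r_1²) / (1 − r_1²)
r_1² = (0.792)² = 0.627264
Numerator = 0.427 − 0.6273 = -0.2003; denominator = 1 − 0.6273 = 0.3727
φ_{22} = -0.2003 / 0.3727 = -0.537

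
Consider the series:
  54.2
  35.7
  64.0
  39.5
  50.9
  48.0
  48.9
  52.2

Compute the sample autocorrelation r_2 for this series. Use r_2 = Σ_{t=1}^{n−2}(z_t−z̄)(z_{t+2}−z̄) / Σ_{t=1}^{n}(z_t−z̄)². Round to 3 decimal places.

0.445

Mean z̄ = (54.2 + 35.7 + 64.0 + 39.5 + 50.9 + 48.0 + 48.9 + 52.2)/8 = 49.1750
Deviations from mean: 5.0250, -13.4750, 14.8250, -9.6750, 1.7250, -1.1750, -0.2750, 3.0250
Σ(z_t−z̄)(z_{t+2}−z̄) = (74.4956) + (130.3706) + (25.5731) + (11.3681) + (-0.4744) + (-3.5544) = 237.7788
Denominator Σ(z_t−z̄)² = 533.7950
r_2 = 237.7788 / 533.7950 = 0.445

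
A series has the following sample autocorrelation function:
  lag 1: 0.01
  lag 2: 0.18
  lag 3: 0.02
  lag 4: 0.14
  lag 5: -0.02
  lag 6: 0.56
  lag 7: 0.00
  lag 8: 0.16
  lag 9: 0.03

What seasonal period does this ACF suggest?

The largest autocorrelation is r_6 = 0.56; the remaining lags stay at or below 0.18.
The dominant spike at lag 6 indicates a seasonal period of 6.

6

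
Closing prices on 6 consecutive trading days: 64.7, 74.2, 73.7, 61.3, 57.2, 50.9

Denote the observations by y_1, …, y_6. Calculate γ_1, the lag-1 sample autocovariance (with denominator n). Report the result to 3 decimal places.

31.781

Mean ȳ = (64.7 + 74.2 + 73.7 + 61.3 + 57.2 + 50.9)/6 = 63.6667
Deviations: 1.0333, 10.5333, 10.0333, -2.3667, -6.4667, -12.7667
Σ_{t=1}^{5}(y_t−ȳ)(y_{t+1}−ȳ) = 190.6856
γ_1 = 190.6856 / 6 = 31.781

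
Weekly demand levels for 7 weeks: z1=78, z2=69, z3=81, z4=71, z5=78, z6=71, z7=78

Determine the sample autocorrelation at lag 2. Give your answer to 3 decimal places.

Mean z̄ = (78 + 69 + 81 + 71 + 78 + 71 + 78)/7 = 75.1429
Numerator Σ_{t=1}^{5}(z_t−z̄)(z_{t+2}−z̄) = 84.2449
Denominator Σ(z_t−z̄)² = 130.8571
r_2 = 84.2449 / 130.8571 = 0.644

0.644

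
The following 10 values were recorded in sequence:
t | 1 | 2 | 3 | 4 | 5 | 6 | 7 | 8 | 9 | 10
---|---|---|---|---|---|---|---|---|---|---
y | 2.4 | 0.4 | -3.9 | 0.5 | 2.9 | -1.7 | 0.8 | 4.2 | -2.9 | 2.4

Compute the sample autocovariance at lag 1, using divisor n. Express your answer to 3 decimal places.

-2.358

Mean ȳ = (2.4 + 0.4 − 3.9 + 0.5 + 2.9 − 1.7 + 0.8 + 4.2 − 2.9 + 2.4)/10 = 0.5100
Σ_{t=1}^{9}(y_t−ȳ)(y_{t+1}−ȳ) = -23.5831
γ_1 = -23.5831 / 10 = -2.358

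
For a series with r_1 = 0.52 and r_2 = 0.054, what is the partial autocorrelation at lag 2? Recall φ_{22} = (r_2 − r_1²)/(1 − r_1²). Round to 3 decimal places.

φ_{22} = (r_2 − r_1²) / (1 − r_1²)
r_1² = (0.52)² = 0.2704
Numerator = 0.054 − 0.2704 = -0.2164; denominator = 1 − 0.2704 = 0.7296
φ_{22} = -0.2164 / 0.7296 = -0.297

-0.297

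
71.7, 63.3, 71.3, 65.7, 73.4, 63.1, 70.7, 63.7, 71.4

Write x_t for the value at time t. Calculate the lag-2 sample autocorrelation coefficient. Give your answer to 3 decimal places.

Mean x̄ = (71.7 + 63.3 + 71.3 + 65.7 + 73.4 + 63.1 + 70.7 + 63.7 + 71.4)/9 = 68.2556
Numerator Σ_{t=1}^{7}(x_t−x̄)(x_{t+2}−x̄) = 95.7360
Denominator Σ(x_t−x̄)² = 141.8822
r_2 = 95.7360 / 141.8822 = 0.675

0.675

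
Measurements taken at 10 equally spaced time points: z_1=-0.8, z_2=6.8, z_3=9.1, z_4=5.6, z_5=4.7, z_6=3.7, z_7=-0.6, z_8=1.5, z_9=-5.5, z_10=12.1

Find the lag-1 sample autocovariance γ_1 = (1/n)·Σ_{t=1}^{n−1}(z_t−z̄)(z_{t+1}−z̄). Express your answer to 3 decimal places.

Mean z̄ = (-0.8 + 6.8 + 9.1 + 5.6 + 4.7 + 3.7 − 0.6 + 1.5 − 5.5 + 12.1)/10 = 3.6600
Σ_{t=1}^{9}(z_t−z̄)(z_{t+1}−z̄) = -32.8036
γ_1 = -32.8036 / 10 = -3.280

-3.280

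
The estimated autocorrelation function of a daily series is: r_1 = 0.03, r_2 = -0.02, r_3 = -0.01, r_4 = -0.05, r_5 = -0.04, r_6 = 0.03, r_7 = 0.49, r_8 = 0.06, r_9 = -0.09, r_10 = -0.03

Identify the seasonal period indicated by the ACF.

7

The largest autocorrelation is r_7 = 0.49; the remaining lags stay at or below 0.06.
The dominant spike at lag 7 indicates a seasonal period of 7.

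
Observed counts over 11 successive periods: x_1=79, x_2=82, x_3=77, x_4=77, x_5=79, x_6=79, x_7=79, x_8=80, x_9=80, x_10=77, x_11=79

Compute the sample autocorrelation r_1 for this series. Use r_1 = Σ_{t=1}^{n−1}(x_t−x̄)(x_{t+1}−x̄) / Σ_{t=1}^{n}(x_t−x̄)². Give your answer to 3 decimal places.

-0.135

Mean x̄ = (79 + 82 + 77 + 77 + 79 + 79 + 79 + 80 + 80 + 77 + 79)/11 = 78.9091
Numerator Σ_{t=1}^{10}(x_t−x̄)(x_{t+1}−x̄) = -3.0992
Denominator Σ(x_t−x̄)² = 22.9091
r_1 = -3.0992 / 22.9091 = -0.135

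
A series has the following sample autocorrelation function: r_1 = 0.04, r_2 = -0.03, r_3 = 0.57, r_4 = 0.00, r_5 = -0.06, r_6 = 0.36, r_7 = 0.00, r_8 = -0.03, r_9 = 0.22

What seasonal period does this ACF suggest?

The largest autocorrelation is r_3 = 0.57, with weaker echoes at lags 6 (0.36) and 9 (0.22); the remaining lags stay at or below 0.04.
The dominant spike at lag 3 indicates a seasonal period of 3.

3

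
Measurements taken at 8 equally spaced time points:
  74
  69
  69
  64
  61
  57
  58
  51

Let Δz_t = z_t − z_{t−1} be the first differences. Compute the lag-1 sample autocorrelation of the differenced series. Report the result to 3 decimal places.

-0.626

First differences Δz: -5, 0, -5, -3, -4, 1, -7
Mean of differences = -3.2857
Numerator Σ(Δz_t−Δz̄)(Δz_{t+1}−Δz̄) = -30.9388
Denominator Σ(Δz_t−Δz̄)² = 49.4286
r_1(Δz) = -30.9388 / 49.4286 = -0.626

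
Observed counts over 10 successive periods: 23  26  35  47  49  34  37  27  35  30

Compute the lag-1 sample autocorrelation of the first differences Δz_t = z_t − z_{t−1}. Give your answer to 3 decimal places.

-0.112

First differences Δz: 3, 9, 12, 2, -15, 3, -10, 8, -5
Mean of differences = 0.7778
Numerator Σ(Δz_t−Δz̄)(Δz_{t+1}−Δz̄) = -73.6049
Denominator Σ(Δz_t−Δz̄)² = 655.5556
r_1(Δz) = -73.6049 / 655.5556 = -0.112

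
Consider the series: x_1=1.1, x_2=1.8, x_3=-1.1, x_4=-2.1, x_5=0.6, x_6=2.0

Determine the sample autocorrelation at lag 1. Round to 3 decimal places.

Mean x̄ = (1.1 + 1.8 − 1.1 − 2.1 + 0.6 + 2.0)/6 = 0.3833
Deviations from mean: 0.7167, 1.4167, -1.4833, -2.4833, 0.2167, 1.6167
Σ(x_t−x̄)(x_{t+1}−x̄) = (1.0153) + (-2.1014) + (3.6836) + (-0.5381) + (0.3503) = 2.4097
Denominator Σ(x_t−x̄)² = 13.5483
r_1 = 2.4097 / 13.5483 = 0.178

0.178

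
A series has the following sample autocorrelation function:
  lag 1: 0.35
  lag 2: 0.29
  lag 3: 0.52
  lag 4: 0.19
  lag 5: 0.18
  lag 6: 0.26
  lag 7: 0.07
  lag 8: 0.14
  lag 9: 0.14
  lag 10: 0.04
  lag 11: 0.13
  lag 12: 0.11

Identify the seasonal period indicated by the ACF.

The largest autocorrelation is r_3 = 0.52; the remaining lags stay at or below 0.35. The elevated value at lag 1 (0.35), dropping to 0.29 at lag 2, reflects decaying short-term dependence rather than seasonality.
The dominant spike at lag 3 indicates a seasonal period of 3.

3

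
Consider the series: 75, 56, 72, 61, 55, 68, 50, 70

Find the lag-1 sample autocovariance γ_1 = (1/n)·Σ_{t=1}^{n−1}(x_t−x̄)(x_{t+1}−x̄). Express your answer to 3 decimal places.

Mean x̄ = (75 + 56 + 72 + 61 + 55 + 68 + 50 + 70)/8 = 63.3750
Σ_{t=1}^{7}(x_t−x̄)(x_{t+1}−x̄) = -339.1406
γ_1 = -339.1406 / 8 = -42.393

-42.393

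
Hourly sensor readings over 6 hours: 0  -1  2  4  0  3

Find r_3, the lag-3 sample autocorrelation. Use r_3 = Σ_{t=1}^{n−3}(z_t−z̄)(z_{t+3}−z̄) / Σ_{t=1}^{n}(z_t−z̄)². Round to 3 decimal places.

0.034

Mean z̄ = (0 − 1 + 2 + 4 + 0 + 3)/6 = 1.3333
Deviations from mean: -1.3333, -2.3333, 0.6667, 2.6667, -1.3333, 1.6667
Numerator Σ_{t=1}^{3}(z_t−z̄)(z_{t+3}−z̄) = 0.6667
Denominator Σ(z_t−z̄)² = 19.3333
r_3 = 0.6667 / 19.3333 = 0.034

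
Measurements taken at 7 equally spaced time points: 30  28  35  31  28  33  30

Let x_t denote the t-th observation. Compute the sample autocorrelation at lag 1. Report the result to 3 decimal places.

-0.433

Mean x̄ = (30 + 28 + 35 + 31 + 28 + 33 + 30)/7 = 30.7143
Σ(x_t−x̄)(x_{t+1}−x̄) = (1.9388) + (-11.6327) + (1.2245) + (-0.7755) + (-6.2041) + (-1.6327) = -17.0816
Denominator Σ(x_t−x̄)² = 39.4286
r_1 = -17.0816 / 39.4286 = -0.433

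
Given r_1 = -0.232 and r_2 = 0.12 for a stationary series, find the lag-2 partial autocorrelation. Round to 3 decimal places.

φ_{22} = (r_2 − r_1²) / (1 − r_1²)
r_1² = (-0.232)² = 0.053824
Numerator = 0.12 − 0.0538 = 0.0662; denominator = 1 − 0.0538 = 0.9462
φ_{22} = 0.0662 / 0.9462 = 0.070

0.070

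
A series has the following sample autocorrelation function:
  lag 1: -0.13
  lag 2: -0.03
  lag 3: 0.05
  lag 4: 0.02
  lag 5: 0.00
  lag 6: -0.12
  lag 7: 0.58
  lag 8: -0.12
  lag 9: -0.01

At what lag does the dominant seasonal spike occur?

7

The largest autocorrelation is r_7 = 0.58; the remaining lags stay at or below 0.05.
The dominant spike at lag 7 indicates a seasonal period of 7.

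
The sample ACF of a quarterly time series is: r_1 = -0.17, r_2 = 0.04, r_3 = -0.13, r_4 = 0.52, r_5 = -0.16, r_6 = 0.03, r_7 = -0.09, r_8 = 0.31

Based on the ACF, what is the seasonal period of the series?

The largest autocorrelation is r_4 = 0.52, with a weaker echo at lag 8 (0.31); the remaining lags stay at or below 0.04.
The dominant spike at lag 4 indicates a seasonal period of 4.

4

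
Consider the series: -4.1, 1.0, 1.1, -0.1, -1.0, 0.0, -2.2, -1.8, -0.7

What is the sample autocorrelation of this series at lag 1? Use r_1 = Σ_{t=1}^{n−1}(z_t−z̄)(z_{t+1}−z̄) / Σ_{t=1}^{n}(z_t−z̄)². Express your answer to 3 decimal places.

-0.052

Mean z̄ = (-4.1 + 1.0 + 1.1 − 0.1 − 1.0 + 0.0 − 2.2 − 1.8 − 0.7)/9 = -0.8667
Numerator Σ_{t=1}^{8}(z_t−z̄)(z_{t+1}−z̄) = -1.1411
Denominator Σ(z_t−z̄)² = 21.8400
r_1 = -1.1411 / 21.8400 = -0.052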